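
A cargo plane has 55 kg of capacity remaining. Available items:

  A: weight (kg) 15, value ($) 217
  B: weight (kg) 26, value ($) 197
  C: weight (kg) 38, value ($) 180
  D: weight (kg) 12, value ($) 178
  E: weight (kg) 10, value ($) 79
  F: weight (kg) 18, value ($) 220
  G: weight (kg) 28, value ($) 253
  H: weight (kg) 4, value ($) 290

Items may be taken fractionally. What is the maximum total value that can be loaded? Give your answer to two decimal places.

Greedy by value/weight ratio, highest first.
Order: H (290/4=72.50) > D (178/12=14.83) > A (217/15=14.47) > F (220/18=12.22) > G (253/28=9.04) > E (79/10=7.90) > B (197/26=7.58) > C (180/38=4.74)
Fill: take H (4 @ 290) → take D (12 @ 178) → take A (15 @ 217) → take F (18 @ 220) → take 6/28 of G → 54.21; 55/55 used.
Total value = 959.21

959.21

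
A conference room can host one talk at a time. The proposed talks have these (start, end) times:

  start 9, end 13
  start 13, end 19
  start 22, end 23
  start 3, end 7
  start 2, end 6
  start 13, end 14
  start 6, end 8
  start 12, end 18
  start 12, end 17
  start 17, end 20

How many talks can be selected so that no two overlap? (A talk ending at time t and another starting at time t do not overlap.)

6

By end time: (2,6), (3,7), (6,8), (9,13), (13,14), (12,17), (12,18), (13,19), (17,20), (22,23).
Pick (2,6); next start ≥ 6 → (6,8); next start ≥ 8 → (9,13); next start ≥ 13 → (13,14); next start ≥ 14 → (17,20); next start ≥ 20 → (22,23).
Selected 6 talks.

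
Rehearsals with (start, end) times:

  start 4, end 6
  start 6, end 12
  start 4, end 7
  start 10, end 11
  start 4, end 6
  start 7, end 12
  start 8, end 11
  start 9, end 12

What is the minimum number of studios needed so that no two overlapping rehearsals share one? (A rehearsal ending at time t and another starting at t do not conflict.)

5

The answer is the maximum number of intervals overlapping at any instant.
Events (time:±→running): 4:+→1 4:+→2 4:+→3 6:-→2 6:-→1 6:+→2 7:-→1 7:+→2 8:+→3 9:+→4 10:+→5 … peak 5.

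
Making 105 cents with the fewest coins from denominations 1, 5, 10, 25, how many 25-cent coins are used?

Use the largest denomination that fits, subtract, and repeat.
105 − 4×25→5 − 1×5→0
Count of 25: 4

4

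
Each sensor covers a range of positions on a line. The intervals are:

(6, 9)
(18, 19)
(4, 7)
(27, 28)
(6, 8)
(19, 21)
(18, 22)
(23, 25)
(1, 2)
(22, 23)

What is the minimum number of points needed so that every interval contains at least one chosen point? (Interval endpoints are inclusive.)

5

Sort by right endpoint; whenever an interval is uncovered, place a point at its right end.
Sorted: [1,2] [4,7] [6,8] [6,9] [18,19] [19,21] [18,22] [22,23] [23,25] [27,28]
{[1,2]} hit by 2; {[4,7],[6,8],[6,9]} hit by 7; {[18,19],[19,21],[18,22]} hit by 19; {[22,23],[23,25]} hit by 23; {[27,28]} hit by 28.
Points: 2, 7, 19, 23, 28 (5 total).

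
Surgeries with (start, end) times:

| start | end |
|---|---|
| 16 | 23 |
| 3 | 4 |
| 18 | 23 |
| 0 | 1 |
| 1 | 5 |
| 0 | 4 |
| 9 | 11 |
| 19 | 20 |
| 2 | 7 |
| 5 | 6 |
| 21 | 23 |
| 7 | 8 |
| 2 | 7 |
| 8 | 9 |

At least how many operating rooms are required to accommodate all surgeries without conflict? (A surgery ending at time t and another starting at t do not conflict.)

5

The answer is the maximum number of intervals overlapping at any instant.
starts: [0, 0, 1, 2, 2, 3, 5, 7, 8, 9, 16, 18, 19, 21]
ends:   [1, 4, 4, 5, 6, 7, 7, 8, 9, 11, 20, 23, 23, 23]
s0→1 s0→2 e1→1 s1→2 s2→3 s2→4 s3→5  — peak 5.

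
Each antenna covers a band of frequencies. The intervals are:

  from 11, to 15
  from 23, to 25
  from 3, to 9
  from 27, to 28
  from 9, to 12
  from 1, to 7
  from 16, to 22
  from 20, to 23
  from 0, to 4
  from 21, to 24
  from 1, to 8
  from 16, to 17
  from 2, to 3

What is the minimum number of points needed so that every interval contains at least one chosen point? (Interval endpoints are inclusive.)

Process intervals by earliest right end; each time one isn't hit yet, stab at its right endpoint.
Sorted: [2,3] [0,4] [1,7] [1,8] [3,9] [9,12] [11,15] [16,17] [16,22] [20,23] [21,24] [23,25] [27,28]
{[2,3],[0,4],[1,7],[1,8],[3,9]} hit by 3; {[9,12],[11,15]} hit by 12; {[16,17],[16,22]} hit by 17; {[20,23],[21,24],[23,25]} hit by 23; {[27,28]} hit by 28.
Points: 3, 12, 17, 23, 28 (5 total).

5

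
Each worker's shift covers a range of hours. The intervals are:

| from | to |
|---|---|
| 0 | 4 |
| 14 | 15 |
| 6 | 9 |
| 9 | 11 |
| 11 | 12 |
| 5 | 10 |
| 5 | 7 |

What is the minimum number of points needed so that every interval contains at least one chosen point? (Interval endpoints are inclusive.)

4

By right end: [0,4]  [5,7]  [6,9]  [5,10]  [9,11]  [11,12]  [14,15]
[0,4] uncovered → point at 4; [5,7] uncovered → point at 7; [9,11] uncovered → point at 11; [14,15] uncovered → point at 15.
Points: 4, 7, 11, 15 (4 total).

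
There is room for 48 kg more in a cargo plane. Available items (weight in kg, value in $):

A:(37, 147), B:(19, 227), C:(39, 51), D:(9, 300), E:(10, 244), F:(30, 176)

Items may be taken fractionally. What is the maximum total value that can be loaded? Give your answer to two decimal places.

Greedy by value/weight ratio, highest first.
Ratios (sorted): D 33.33, E 24.40, B 11.95, F 5.87, A 3.97, C 1.31
take D (9 @ 300); take E (10 @ 244); take B (19 @ 227); take 10/30 of F → 58.67. Capacity used 48/48.
Total value = 829.67

829.67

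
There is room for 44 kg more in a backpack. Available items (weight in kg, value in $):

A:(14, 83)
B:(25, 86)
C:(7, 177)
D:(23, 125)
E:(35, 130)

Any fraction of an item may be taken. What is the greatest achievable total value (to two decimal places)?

385.00

Ratios (sorted): C 25.29, A 5.93, D 5.43, E 3.71, B 3.44
take C (7 @ 177); take A (14 @ 83); take D (23 @ 125). Capacity used 44/44.
Total value = 385.00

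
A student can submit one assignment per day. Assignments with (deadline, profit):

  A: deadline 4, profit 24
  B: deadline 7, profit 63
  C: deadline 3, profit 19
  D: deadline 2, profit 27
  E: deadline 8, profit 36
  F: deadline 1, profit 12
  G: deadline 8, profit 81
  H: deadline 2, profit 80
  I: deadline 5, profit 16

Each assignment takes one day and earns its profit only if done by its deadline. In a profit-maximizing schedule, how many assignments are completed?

8

Sort by profit descending; place each in the latest free slot ≤ its deadline.
Profit order: G=81 H=80 B=63 E=36 D=27 A=24 C=19 I=16 F=12
Assign: G→slot 8, H→slot 2, B→slot 7, E→slot 6, D→slot 1, A→slot 4, C→slot 3, I→slot 5, F skipped.
Slots: [1:D] [2:H] [3:C] [4:A] [5:I] [6:E] [7:B] [8:G]
8 of 9 scheduled.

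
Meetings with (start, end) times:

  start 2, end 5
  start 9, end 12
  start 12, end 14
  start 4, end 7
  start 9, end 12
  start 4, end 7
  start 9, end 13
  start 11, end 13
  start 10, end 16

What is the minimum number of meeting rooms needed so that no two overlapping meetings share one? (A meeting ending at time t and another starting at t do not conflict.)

Count concurrent intervals with a sweep; the peak is the room count.
starts: [2, 4, 4, 9, 9, 9, 10, 11, 12]
ends:   [5, 7, 7, 12, 12, 13, 13, 14, 16]
s2→1 s4→2 s4→3 e5→2 e7→1 e7→0 s9→1 s9→2 s9→3 s10→4 s11→5  — peak 5.

5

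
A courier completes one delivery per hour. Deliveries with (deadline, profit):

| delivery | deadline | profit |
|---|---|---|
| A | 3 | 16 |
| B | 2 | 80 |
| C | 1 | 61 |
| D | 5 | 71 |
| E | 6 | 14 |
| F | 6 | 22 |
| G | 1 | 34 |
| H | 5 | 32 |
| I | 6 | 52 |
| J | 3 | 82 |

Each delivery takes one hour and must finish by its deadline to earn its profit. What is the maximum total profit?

Take jobs in profit order; each goes to the latest open slot no later than its deadline.
By profit: J(d3,82), B(d2,80), D(d5,71), C(d1,61), I(d6,52), G(d1,34), H(d5,32), F(d6,22), A(d3,16), E(d6,14)
J→slot 3; B→slot 2; D→slot 5; C→slot 1; I→slot 6; G skipped; H→slot 4; F skipped; A skipped; E skipped.
Profit = 61 + 80 + 82 + 32 + 71 + 52 = 378

378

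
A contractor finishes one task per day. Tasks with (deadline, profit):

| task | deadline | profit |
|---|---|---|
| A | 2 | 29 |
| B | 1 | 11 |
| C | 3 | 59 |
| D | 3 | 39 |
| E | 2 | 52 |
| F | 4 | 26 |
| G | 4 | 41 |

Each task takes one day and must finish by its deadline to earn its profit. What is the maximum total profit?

Profit order: C=59 E=52 G=41 D=39 A=29 F=26 B=11
Assign: C→slot 3, E→slot 2, G→slot 4, D→slot 1, A skipped, F skipped, B skipped.
Slots: [1:D] [2:E] [3:C] [4:G]
Profit = 39 + 52 + 59 + 41 = 191

191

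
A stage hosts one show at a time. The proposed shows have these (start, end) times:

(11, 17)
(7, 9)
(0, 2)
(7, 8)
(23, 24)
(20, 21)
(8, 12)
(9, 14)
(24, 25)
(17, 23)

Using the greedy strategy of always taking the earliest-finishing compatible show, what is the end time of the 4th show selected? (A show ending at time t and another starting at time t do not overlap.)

21

By end time: (0,2), (7,8), (7,9), (8,12), (9,14), (11,17), (20,21), (17,23), (23,24), (24,25).
Pick (0,2); next start ≥ 2 → (7,8); next start ≥ 8 → (8,12); next start ≥ 12 → (20,21); next start ≥ 21 → (23,24); next start ≥ 24 → (24,25).
Selected: (0,2) (7,8) (8,12) (20,21) (23,24) (24,25)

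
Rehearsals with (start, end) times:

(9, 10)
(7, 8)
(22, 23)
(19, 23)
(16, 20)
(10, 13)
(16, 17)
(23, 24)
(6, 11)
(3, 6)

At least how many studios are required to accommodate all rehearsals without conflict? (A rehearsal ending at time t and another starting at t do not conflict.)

The answer is the maximum number of intervals overlapping at any instant.
starts: [3, 6, 7, 9, 10, 16, 16, 19, 22, 23]
ends:   [6, 8, 10, 11, 13, 17, 20, 23, 23, 24]
s3→1 e6→0 s6→1 s7→2  — peak 2.

2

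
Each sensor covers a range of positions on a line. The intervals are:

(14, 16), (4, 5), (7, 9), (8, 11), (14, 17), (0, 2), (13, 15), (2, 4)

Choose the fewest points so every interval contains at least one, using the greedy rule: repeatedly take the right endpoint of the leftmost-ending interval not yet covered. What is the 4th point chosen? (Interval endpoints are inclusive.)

15

Sort by right endpoint; whenever an interval is uncovered, place a point at its right end.
Sorted: [0,2] [2,4] [4,5] [7,9] [8,11] [13,15] [14,16] [14,17]
{[0,2],[2,4]} hit by 2; {[4,5]} hit by 5; {[7,9],[8,11]} hit by 9; {[13,15],[14,16],[14,17]} hit by 15.
Points: 2, 5, 9, 15 (4 total).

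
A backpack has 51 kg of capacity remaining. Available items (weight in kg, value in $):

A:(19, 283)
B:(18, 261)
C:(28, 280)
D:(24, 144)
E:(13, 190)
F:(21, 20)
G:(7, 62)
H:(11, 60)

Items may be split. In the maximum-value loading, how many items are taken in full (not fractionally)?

Order: A (283/19=14.89) > E (190/13=14.62) > B (261/18=14.50) > C (280/28=10.00) > G (62/7=8.86) > D (144/24=6.00) > H (60/11=5.45) > F (20/21=0.95)
Fill: take A (19 @ 283) → take E (13 @ 190) → take B (18 @ 261) → take 1/28 of C → 10.00; 51/51 used.
3 item(s) taken whole; one partial (take 1/28 of C).

3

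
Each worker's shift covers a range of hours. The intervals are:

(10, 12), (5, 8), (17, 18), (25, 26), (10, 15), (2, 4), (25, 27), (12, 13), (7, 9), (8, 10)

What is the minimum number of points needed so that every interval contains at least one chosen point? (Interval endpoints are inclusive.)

5

Sort by right endpoint; whenever an interval is uncovered, place a point at its right end.
By right end: [2,4]  [5,8]  [7,9]  [8,10]  [10,12]  [12,13]  [10,15]  [17,18]  [25,26]  [25,27]
[2,4] uncovered → point at 4; [5,8] uncovered → point at 8; [10,12] uncovered → point at 12; [17,18] uncovered → point at 18; [25,26] uncovered → point at 26.
Points: 4, 8, 12, 18, 26 (5 total).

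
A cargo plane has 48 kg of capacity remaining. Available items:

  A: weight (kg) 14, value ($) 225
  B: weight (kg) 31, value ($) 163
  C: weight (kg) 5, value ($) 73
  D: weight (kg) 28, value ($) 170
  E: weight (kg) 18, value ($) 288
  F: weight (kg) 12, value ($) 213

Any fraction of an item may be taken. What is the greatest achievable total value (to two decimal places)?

Greedy by value/weight ratio, highest first.
Order: F (213/12=17.75) > A (225/14=16.07) > E (288/18=16.00) > C (73/5=14.60) > D (170/28=6.07) > B (163/31=5.26)
Fill: take F (12 @ 213) → take A (14 @ 225) → take E (18 @ 288) → take 4/5 of C → 58.40; 48/48 used.
Total value = 784.40

784.40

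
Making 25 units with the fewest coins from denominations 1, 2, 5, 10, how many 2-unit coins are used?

Use the largest denomination that fits, subtract, and repeat.
25 = 2×10 + 1×5
Count of 2: 0

0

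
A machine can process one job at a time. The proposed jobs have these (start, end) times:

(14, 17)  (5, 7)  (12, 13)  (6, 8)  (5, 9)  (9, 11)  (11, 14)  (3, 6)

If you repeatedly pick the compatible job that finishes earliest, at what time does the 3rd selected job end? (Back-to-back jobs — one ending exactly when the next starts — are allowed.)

Sorted by end: (3,6)  (5,7)  (6,8)  (5,9)  (9,11)  (12,13)  (11,14)  (14,17)
take (3,6); skip (5,7); take (6,8); take (9,11); take (12,13); skip (11,14); take (14,17).
Selected: (3,6) (6,8) (9,11) (12,13) (14,17)

11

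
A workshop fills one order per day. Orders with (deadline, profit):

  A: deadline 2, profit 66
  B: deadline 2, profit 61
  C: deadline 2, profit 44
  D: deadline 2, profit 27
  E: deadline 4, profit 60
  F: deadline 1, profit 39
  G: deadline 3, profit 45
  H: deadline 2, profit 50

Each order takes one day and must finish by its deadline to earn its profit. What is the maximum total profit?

Sort by profit descending; place each in the latest free slot ≤ its deadline.
By profit: A(d2,66), B(d2,61), E(d4,60), H(d2,50), G(d3,45), C(d2,44), F(d1,39), D(d2,27)
A→slot 2; B→slot 1; E→slot 4; H skipped; G→slot 3; C skipped; F skipped; D skipped.
Profit = 61 + 66 + 45 + 60 = 232

232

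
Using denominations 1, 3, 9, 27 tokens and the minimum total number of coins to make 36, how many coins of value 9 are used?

Use the largest denomination that fits, subtract, and repeat.
36 − 1×27→9 − 1×9→0
Count of 9: 1

1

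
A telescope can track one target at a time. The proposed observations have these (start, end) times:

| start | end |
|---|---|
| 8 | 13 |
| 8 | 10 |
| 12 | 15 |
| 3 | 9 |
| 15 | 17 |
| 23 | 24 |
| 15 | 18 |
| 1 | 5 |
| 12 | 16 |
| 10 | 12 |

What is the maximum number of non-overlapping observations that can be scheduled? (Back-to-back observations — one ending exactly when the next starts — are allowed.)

6

Sort by end time and greedily take each interval whose start is ≥ the last chosen end.
By end time: (1,5), (3,9), (8,10), (10,12), (8,13), (12,15), (12,16), (15,17), (15,18), (23,24).
Pick (1,5); next start ≥ 5 → (8,10); next start ≥ 10 → (10,12); next start ≥ 12 → (12,15); next start ≥ 15 → (15,17); next start ≥ 17 → (23,24).
Selected 6 observations.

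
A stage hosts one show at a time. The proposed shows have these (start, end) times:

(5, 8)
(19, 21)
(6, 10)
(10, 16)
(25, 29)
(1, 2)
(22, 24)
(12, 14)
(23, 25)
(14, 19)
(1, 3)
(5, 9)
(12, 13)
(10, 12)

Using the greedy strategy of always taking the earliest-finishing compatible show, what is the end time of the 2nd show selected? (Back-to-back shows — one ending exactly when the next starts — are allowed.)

Sorted by end: (1,2)  (1,3)  (5,8)  (5,9)  (6,10)  (10,12)  (12,13)  (12,14)  (10,16)  (14,19)  (19,21)  (22,24)  (23,25)  (25,29)
take (1,2); take (5,8); take (10,12); take (12,13); take (14,19); take (19,21); take (22,24); skip (23,25); take (25,29).
Selected: (1,2) (5,8) (10,12) (12,13) (14,19) (19,21) (22,24) (25,29)

8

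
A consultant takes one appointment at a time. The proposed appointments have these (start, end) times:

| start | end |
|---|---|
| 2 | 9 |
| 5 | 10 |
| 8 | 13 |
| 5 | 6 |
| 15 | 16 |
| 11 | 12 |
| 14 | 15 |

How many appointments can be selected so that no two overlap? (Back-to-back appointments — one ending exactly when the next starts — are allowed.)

4

By end time: (5,6), (2,9), (5,10), (11,12), (8,13), (14,15), (15,16).
Pick (5,6); next start ≥ 6 → (11,12); next start ≥ 12 → (14,15); next start ≥ 15 → (15,16).
Selected 4 appointments.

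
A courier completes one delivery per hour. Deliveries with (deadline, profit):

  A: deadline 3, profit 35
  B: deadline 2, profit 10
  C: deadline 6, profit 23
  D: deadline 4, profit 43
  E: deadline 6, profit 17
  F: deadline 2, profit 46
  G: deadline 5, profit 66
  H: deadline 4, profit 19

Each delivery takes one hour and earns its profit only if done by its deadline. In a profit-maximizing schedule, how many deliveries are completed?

Sort by profit descending; place each in the latest free slot ≤ its deadline.
By profit: G(d5,66), F(d2,46), D(d4,43), A(d3,35), C(d6,23), H(d4,19), E(d6,17), B(d2,10)
G→slot 5; F→slot 2; D→slot 4; A→slot 3; C→slot 6; H→slot 1; E skipped; B skipped.
6 of 8 scheduled.

6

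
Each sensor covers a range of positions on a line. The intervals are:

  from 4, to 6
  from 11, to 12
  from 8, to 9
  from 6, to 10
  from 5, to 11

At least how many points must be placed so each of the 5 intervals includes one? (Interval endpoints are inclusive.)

3

Sorted: [4,6] [8,9] [6,10] [5,11] [11,12]
{[4,6]} hit by 6; {[8,9],[6,10],[5,11]} hit by 9; {[11,12]} hit by 12.
Points: 6, 9, 12 (3 total).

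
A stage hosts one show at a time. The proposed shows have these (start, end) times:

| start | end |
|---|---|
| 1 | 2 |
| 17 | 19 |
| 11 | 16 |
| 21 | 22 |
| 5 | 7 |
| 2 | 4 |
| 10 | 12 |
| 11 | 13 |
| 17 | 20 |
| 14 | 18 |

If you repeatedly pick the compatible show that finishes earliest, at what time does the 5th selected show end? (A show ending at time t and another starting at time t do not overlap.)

18

Greedy by earliest finish: after sorting by end time, pick each interval compatible with the last pick.
By end time: (1,2), (2,4), (5,7), (10,12), (11,13), (11,16), (14,18), (17,19), (17,20), (21,22).
Pick (1,2); next start ≥ 2 → (2,4); next start ≥ 4 → (5,7); next start ≥ 7 → (10,12); next start ≥ 12 → (14,18); next start ≥ 18 → (21,22).
Selected: (1,2) (2,4) (5,7) (10,12) (14,18) (21,22)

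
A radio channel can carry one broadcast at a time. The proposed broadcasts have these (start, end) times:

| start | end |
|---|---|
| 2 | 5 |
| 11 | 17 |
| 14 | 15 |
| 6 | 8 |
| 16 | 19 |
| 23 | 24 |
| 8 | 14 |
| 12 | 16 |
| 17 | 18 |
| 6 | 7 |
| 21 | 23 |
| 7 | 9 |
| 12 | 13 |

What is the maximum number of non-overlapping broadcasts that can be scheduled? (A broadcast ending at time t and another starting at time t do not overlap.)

Sort by end time and greedily take each interval whose start is ≥ the last chosen end.
Sorted by end: (2,5)  (6,7)  (6,8)  (7,9)  (12,13)  (8,14)  (14,15)  (12,16)  (11,17)  (17,18)  (16,19)  (21,23)  (23,24)
take (2,5); take (6,7); take (7,9); take (12,13); take (14,15); skip (12,16); take (17,18); take (21,23); take (23,24).
Selected 8 broadcasts.

8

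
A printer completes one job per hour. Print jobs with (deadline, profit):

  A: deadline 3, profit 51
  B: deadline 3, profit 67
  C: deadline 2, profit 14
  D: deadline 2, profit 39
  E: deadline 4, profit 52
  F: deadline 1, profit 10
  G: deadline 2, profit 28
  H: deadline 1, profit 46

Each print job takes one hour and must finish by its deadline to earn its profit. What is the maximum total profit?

Sort by profit descending; place each in the latest free slot ≤ its deadline.
By profit: B(d3,67), E(d4,52), A(d3,51), H(d1,46), D(d2,39), G(d2,28), C(d2,14), F(d1,10)
B→slot 3; E→slot 4; A→slot 2; H→slot 1; D skipped; G skipped; C skipped; F skipped.
Profit = 46 + 51 + 67 + 52 = 216

216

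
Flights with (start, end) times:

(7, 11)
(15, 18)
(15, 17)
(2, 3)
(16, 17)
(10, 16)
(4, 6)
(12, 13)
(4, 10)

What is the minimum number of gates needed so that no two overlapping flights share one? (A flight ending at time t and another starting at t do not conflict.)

Events (time:±→running): 2:+→1 3:-→0 4:+→1 4:+→2 6:-→1 7:+→2 10:-→1 10:+→2 11:-→1 12:+→2 13:-→1 15:+→2 15:+→3 … peak 3.

3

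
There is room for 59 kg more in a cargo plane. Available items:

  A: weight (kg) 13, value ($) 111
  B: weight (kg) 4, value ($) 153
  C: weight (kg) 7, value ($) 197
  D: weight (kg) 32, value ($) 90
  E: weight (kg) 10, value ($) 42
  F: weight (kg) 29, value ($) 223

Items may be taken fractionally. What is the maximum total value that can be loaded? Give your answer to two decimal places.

Ratios (sorted): B 38.25, C 28.14, A 8.54, F 7.69, E 4.20, D 2.81
take B (4 @ 153); take C (7 @ 197); take A (13 @ 111); take F (29 @ 223); take 6/10 of E → 25.20. Capacity used 59/59.
Total value = 709.20

709.20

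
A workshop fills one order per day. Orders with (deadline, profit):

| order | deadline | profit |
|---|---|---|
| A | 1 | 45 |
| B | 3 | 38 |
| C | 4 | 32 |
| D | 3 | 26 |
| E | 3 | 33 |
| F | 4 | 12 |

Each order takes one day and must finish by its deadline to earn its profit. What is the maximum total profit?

Take jobs in profit order; each goes to the latest open slot no later than its deadline.
Profit order: A=45 B=38 E=33 C=32 D=26 F=12
Assign: A→slot 1, B→slot 3, E→slot 2, C→slot 4, D skipped, F skipped.
Slots: [1:A] [2:E] [3:B] [4:C]
Profit = 45 + 33 + 38 + 32 = 148

148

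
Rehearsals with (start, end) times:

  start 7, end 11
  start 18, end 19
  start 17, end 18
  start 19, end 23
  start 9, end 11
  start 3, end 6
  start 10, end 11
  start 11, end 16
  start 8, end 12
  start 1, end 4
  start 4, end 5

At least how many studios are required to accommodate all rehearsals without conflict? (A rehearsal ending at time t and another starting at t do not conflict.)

4

Count concurrent intervals with a sweep; the peak is the room count.
starts: [1, 3, 4, 7, 8, 9, 10, 11, 17, 18, 19]
ends:   [4, 5, 6, 11, 11, 11, 12, 16, 18, 19, 23]
s1→1 s3→2 e4→1 s4→2 e5→1 e6→0 s7→1 s8→2 s9→3 s10→4  — peak 4.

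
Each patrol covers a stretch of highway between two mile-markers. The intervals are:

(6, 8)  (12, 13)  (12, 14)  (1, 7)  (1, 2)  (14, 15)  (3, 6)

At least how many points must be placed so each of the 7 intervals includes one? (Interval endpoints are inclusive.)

4

By right end: [1,2]  [3,6]  [1,7]  [6,8]  [12,13]  [12,14]  [14,15]
[1,2] uncovered → point at 2; [3,6] uncovered → point at 6; [12,13] uncovered → point at 13; [14,15] uncovered → point at 15.
Points: 2, 6, 13, 15 (4 total).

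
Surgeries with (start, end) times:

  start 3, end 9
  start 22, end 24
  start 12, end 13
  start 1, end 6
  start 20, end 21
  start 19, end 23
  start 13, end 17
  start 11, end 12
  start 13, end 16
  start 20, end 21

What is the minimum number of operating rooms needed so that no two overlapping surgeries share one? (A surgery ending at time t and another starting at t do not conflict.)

Events (time:±→running): 1:+→1 3:+→2 6:-→1 9:-→0 11:+→1 12:-→0 12:+→1 13:-→0 13:+→1 13:+→2 16:-→1 17:-→0 19:+→1 20:+→2 20:+→3 … peak 3.

3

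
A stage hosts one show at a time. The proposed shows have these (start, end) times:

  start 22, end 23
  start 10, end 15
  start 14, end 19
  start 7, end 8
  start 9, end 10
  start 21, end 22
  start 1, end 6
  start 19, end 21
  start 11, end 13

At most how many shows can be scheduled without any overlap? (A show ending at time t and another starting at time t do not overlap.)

Greedy by earliest finish: after sorting by end time, pick each interval compatible with the last pick.
Sorted by end: (1,6)  (7,8)  (9,10)  (11,13)  (10,15)  (14,19)  (19,21)  (21,22)  (22,23)
take (1,6); take (7,8); take (9,10); take (11,13); skip (10,15); take (14,19); take (19,21); take (21,22); take (22,23).
Selected 8 shows.

8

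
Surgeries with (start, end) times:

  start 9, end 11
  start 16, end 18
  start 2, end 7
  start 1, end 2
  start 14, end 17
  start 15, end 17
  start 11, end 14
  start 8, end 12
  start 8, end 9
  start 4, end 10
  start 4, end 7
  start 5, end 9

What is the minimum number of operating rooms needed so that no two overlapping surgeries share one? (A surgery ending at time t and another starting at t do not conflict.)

4

Events (time:±→running): 1:+→1 2:-→0 2:+→1 4:+→2 4:+→3 5:+→4 … peak 4.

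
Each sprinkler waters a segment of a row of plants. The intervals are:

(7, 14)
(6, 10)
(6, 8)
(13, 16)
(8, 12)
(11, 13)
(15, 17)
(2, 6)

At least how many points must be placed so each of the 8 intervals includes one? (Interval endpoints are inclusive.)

Sort by right endpoint; whenever an interval is uncovered, place a point at its right end.
By right end: [2,6]  [6,8]  [6,10]  [8,12]  [11,13]  [7,14]  [13,16]  [15,17]
[2,6] uncovered → point at 6; [8,12] uncovered → point at 12; [13,16] uncovered → point at 16.
Points: 6, 12, 16 (3 total).

3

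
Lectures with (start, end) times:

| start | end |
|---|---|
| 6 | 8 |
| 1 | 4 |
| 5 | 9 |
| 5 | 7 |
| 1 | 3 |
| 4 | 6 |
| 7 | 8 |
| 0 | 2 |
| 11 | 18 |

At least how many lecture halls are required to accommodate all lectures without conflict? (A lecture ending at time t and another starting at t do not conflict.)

Count concurrent intervals with a sweep; the peak is the room count.
Events (time:±→running): 0:+→1 1:+→2 1:+→3 … peak 3.

3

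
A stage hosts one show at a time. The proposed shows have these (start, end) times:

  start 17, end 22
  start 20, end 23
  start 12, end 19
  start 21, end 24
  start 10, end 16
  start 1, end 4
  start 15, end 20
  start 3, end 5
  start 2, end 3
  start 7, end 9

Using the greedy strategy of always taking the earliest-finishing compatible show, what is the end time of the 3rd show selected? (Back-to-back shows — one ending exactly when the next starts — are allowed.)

9

Order by finish time; keep every interval that doesn't clash with the previous kept one.
By end time: (2,3), (1,4), (3,5), (7,9), (10,16), (12,19), (15,20), (17,22), (20,23), (21,24).
Pick (2,3); next start ≥ 3 → (3,5); next start ≥ 5 → (7,9); next start ≥ 9 → (10,16); next start ≥ 16 → (17,22).
Selected: (2,3) (3,5) (7,9) (10,16) (17,22)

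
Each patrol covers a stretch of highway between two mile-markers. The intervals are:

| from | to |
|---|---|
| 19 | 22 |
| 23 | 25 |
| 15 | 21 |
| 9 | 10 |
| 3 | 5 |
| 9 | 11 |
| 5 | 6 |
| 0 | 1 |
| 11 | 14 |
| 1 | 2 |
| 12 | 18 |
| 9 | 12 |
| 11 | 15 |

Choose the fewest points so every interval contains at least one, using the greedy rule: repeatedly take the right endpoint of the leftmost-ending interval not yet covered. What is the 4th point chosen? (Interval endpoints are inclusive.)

Process intervals by earliest right end; each time one isn't hit yet, stab at its right endpoint.
Sorted: [0,1] [1,2] [3,5] [5,6] [9,10] [9,11] [9,12] [11,14] [11,15] [12,18] [15,21] [19,22] [23,25]
{[0,1],[1,2]} hit by 1; {[3,5],[5,6]} hit by 5; {[9,10],[9,11],[9,12]} hit by 10; {[11,14],[11,15],[12,18]} hit by 14; {[15,21],[19,22]} hit by 21; {[23,25]} hit by 25.
Points: 1, 5, 10, 14, 21, 25 (6 total).

14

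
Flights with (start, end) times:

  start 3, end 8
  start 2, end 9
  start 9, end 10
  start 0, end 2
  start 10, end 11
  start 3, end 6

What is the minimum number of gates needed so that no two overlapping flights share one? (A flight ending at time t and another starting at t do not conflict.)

starts: [0, 2, 3, 3, 9, 10]
ends:   [2, 6, 8, 9, 10, 11]
s0→1 e2→0 s2→1 s3→2 s3→3  — peak 3.

3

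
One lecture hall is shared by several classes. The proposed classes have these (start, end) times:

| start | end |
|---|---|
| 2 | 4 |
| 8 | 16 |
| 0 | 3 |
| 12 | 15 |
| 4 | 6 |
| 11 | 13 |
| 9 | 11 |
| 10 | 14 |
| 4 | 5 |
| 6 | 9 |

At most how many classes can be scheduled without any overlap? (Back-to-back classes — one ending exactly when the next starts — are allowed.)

By end time: (0,3), (2,4), (4,5), (4,6), (6,9), (9,11), (11,13), (10,14), (12,15), (8,16).
Pick (0,3); next start ≥ 3 → (4,5); next start ≥ 5 → (6,9); next start ≥ 9 → (9,11); next start ≥ 11 → (11,13).
Selected 5 classes.

5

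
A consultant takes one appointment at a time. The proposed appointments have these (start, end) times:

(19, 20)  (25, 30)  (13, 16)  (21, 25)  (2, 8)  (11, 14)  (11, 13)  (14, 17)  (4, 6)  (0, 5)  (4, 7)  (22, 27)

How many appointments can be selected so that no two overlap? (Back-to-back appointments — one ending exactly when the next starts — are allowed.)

Sort by end time and greedily take each interval whose start is ≥ the last chosen end.
Sorted by end: (0,5)  (4,6)  (4,7)  (2,8)  (11,13)  (11,14)  (13,16)  (14,17)  (19,20)  (21,25)  (22,27)  (25,30)
take (0,5); skip (4,6); take (11,13); take (13,16); take (19,20); take (21,25); take (25,30).
Selected 6 appointments.

6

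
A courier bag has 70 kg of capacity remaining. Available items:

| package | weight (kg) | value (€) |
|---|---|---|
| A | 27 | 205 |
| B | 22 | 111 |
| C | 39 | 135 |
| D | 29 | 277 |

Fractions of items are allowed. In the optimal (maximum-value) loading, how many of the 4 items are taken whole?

2

Greedy by value/weight ratio, highest first.
Order: D (277/29=9.55) > A (205/27=7.59) > B (111/22=5.05) > C (135/39=3.46)
Fill: take D (29 @ 277) → take A (27 @ 205) → take 14/22 of B → 70.64; 70/70 used.
2 item(s) taken whole; one partial (take 14/22 of B).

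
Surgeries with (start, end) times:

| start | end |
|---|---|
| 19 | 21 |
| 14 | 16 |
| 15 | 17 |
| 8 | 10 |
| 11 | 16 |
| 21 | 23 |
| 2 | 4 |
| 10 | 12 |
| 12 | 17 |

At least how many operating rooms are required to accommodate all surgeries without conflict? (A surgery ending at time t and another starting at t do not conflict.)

The answer is the maximum number of intervals overlapping at any instant.
starts: [2, 8, 10, 11, 12, 14, 15, 19, 21]
ends:   [4, 10, 12, 16, 16, 17, 17, 21, 23]
s2→1 e4→0 s8→1 e10→0 s10→1 s11→2 e12→1 s12→2 s14→3 s15→4  — peak 4.

4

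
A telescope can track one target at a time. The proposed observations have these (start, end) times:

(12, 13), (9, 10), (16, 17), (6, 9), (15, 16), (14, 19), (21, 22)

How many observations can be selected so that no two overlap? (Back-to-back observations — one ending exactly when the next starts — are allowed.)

Order by finish time; keep every interval that doesn't clash with the previous kept one.
Sorted by end: (6,9)  (9,10)  (12,13)  (15,16)  (16,17)  (14,19)  (21,22)
take (6,9); take (9,10); take (12,13); take (15,16); take (16,17); take (21,22).
Selected 6 observations.

6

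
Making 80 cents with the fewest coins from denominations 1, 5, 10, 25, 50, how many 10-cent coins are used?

Greedy: take as many of the largest coin as possible, then repeat with the remainder.
80 = 1×50 + 1×25 + 1×5
Count of 10: 0

0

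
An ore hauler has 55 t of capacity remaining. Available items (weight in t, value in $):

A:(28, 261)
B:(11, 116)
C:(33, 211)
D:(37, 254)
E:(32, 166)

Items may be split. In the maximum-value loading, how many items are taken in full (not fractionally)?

2

Sort by value per unit weight and fill in that order.
Ratios (sorted): B 10.55, A 9.32, D 6.86, C 6.39, E 5.19
take B (11 @ 116); take A (28 @ 261); take 16/37 of D → 109.84. Capacity used 55/55.
2 item(s) taken whole; one partial (take 16/37 of D).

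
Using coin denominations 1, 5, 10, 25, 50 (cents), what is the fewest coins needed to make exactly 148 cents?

Greedy: take as many of the largest coin as possible, then repeat with the remainder.
148 = 2×50 + 1×25 + 2×10 + 3×1
Total coins = 2 + 1 + 2 + 3 = 8

8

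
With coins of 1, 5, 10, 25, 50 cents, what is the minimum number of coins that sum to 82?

82 − 1×50→32 − 1×25→7 − 1×5→2 − 2×1→0
Total coins = 1 + 1 + 1 + 2 = 5

5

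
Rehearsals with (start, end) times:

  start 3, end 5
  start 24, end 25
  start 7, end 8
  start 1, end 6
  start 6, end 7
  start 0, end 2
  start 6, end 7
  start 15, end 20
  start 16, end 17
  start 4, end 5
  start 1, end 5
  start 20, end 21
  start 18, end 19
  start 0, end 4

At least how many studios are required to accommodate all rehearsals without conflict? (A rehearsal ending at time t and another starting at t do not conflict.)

The answer is the maximum number of intervals overlapping at any instant.
Events (time:±→running): 0:+→1 0:+→2 1:+→3 1:+→4 … peak 4.

4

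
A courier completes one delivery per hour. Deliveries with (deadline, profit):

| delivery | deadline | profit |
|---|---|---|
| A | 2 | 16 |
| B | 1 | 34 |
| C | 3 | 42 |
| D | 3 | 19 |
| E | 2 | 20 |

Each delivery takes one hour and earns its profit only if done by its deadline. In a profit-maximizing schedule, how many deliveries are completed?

By profit: C(d3,42), B(d1,34), E(d2,20), D(d3,19), A(d2,16)
C→slot 3; B→slot 1; E→slot 2; D skipped; A skipped.
3 of 5 scheduled.

3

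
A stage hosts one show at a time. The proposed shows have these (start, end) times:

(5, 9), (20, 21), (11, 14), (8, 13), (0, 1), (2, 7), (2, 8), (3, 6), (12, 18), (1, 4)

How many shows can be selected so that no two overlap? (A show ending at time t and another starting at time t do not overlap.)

5

Greedy by earliest finish: after sorting by end time, pick each interval compatible with the last pick.
By end time: (0,1), (1,4), (3,6), (2,7), (2,8), (5,9), (8,13), (11,14), (12,18), (20,21).
Pick (0,1); next start ≥ 1 → (1,4); next start ≥ 4 → (5,9); next start ≥ 9 → (11,14); next start ≥ 14 → (20,21).
Selected 5 shows.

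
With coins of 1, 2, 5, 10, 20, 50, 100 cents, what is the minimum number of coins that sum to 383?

383 − 3×100→83 − 1×50→33 − 1×20→13 − 1×10→3 − 1×2→1 − 1×1→0
Total coins = 3 + 1 + 1 + 1 + 1 + 1 = 8

8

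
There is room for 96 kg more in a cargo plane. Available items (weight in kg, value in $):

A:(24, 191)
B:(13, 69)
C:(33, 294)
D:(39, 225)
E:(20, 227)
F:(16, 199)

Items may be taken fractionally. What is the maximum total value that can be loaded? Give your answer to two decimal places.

Order: F (199/16=12.44) > E (227/20=11.35) > C (294/33=8.91) > A (191/24=7.96) > D (225/39=5.77) > B (69/13=5.31)
Fill: take F (16 @ 199) → take E (20 @ 227) → take C (33 @ 294) → take A (24 @ 191) → take 3/39 of D → 17.31; 96/96 used.
Total value = 928.31

928.31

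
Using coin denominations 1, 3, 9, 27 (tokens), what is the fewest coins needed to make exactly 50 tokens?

6

Use the largest denomination that fits, subtract, and repeat.
50 − 1×27→23 − 2×9→5 − 1×3→2 − 2×1→0
Total coins = 1 + 2 + 1 + 2 = 6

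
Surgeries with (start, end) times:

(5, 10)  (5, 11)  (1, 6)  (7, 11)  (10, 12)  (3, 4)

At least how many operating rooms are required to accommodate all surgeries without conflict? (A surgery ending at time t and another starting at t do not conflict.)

3

Events (time:±→running): 1:+→1 3:+→2 4:-→1 5:+→2 5:+→3 … peak 3.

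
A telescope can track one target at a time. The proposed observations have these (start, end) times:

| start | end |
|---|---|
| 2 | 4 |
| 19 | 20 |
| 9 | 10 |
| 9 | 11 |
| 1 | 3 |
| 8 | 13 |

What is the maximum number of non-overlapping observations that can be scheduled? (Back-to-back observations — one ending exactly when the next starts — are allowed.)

Order by finish time; keep every interval that doesn't clash with the previous kept one.
Sorted by end: (1,3)  (2,4)  (9,10)  (9,11)  (8,13)  (19,20)
take (1,3); skip (2,4); take (9,10); take (19,20).
Selected 3 observations.

3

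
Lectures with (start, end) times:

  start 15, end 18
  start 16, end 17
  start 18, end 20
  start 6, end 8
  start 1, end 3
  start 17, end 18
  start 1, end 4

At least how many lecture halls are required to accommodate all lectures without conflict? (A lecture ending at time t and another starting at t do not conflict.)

2

starts: [1, 1, 6, 15, 16, 17, 18]
ends:   [3, 4, 8, 17, 18, 18, 20]
s1→1 s1→2  — peak 2.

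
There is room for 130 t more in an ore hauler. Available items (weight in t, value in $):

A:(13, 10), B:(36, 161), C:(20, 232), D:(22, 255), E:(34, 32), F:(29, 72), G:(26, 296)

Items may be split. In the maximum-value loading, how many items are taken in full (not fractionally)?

4

Greedy by value/weight ratio, highest first.
Ratios (sorted): C 11.60, D 11.59, G 11.38, B 4.47, F 2.48, E 0.94, A 0.77
take C (20 @ 232); take D (22 @ 255); take G (26 @ 296); take B (36 @ 161); take 26/29 of F → 64.55. Capacity used 130/130.
4 item(s) taken whole; one partial (take 26/29 of F).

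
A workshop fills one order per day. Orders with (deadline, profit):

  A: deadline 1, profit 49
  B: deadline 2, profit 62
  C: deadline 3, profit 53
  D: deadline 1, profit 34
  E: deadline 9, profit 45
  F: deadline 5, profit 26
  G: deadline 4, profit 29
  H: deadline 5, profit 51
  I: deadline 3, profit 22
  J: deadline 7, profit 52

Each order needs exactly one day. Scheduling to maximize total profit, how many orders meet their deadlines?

By profit: B(d2,62), C(d3,53), J(d7,52), H(d5,51), A(d1,49), E(d9,45), D(d1,34), G(d4,29), F(d5,26), I(d3,22)
B→slot 2; C→slot 3; J→slot 7; H→slot 5; A→slot 1; E→slot 9; D skipped; G→slot 4; F skipped; I skipped.
7 of 10 scheduled.

7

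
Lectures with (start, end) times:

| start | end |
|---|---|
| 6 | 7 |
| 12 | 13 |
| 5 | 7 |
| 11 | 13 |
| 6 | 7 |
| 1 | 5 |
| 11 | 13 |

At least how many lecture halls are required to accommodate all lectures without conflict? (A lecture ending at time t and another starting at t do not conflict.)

Count concurrent intervals with a sweep; the peak is the room count.
Events (time:±→running): 1:+→1 5:-→0 5:+→1 6:+→2 6:+→3 … peak 3.

3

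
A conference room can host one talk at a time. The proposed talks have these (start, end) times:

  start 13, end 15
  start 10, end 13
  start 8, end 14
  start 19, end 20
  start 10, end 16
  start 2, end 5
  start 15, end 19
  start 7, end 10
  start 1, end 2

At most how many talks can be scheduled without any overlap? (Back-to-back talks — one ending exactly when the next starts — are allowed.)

Order by finish time; keep every interval that doesn't clash with the previous kept one.
Sorted by end: (1,2)  (2,5)  (7,10)  (10,13)  (8,14)  (13,15)  (10,16)  (15,19)  (19,20)
take (1,2); take (2,5); take (7,10); take (10,13); skip (8,14); take (13,15); skip (10,16); take (15,19); take (19,20).
Selected 7 talks.

7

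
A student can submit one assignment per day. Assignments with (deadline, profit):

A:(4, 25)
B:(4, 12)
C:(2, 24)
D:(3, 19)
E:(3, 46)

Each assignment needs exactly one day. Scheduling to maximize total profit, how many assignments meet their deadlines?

4

Take jobs in profit order; each goes to the latest open slot no later than its deadline.
Profit order: E=46 A=25 C=24 D=19 B=12
Assign: E→slot 3, A→slot 4, C→slot 2, D→slot 1, B skipped.
Slots: [1:D] [2:C] [3:E] [4:A]
4 of 5 scheduled.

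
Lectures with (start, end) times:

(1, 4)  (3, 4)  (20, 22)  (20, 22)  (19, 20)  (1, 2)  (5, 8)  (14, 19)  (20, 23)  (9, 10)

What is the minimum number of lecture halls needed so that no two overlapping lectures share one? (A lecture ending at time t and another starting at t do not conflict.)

3

Events (time:±→running): 1:+→1 1:+→2 2:-→1 3:+→2 4:-→1 4:-→0 5:+→1 8:-→0 9:+→1 10:-→0 14:+→1 19:-→0 19:+→1 20:-→0 20:+→1 20:+→2 20:+→3 … peak 3.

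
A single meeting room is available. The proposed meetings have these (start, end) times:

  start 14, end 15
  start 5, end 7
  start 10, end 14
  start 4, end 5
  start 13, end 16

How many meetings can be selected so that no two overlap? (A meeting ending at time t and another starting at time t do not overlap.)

Sort by end time and greedily take each interval whose start is ≥ the last chosen end.
Sorted by end: (4,5)  (5,7)  (10,14)  (14,15)  (13,16)
take (4,5); take (5,7); take (10,14); take (14,15).
Selected 4 meetings.

4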